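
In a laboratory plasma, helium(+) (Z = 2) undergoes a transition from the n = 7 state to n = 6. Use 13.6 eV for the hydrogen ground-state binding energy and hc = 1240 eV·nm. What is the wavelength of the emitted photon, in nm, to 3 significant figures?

For Z = 2 the level energies scale as Z², so the effective Rydberg energy is 13.6 × 4 = 54.40 eV.
ΔE = 54.40 × (1/6² − 1/7²) = 54.40 × 0.007370 = 0.4009 eV.
λ = hc/ΔE = 1240 / 0.4009 = 3090 nm.

3090 nm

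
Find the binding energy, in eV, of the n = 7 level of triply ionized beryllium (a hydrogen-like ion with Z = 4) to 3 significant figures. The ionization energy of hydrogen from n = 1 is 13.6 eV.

4.44 eV

E_n = −13.6 Z²/n² = −217.6/n² eV for Z = 4.
E_7 = −217.6/49 = −4.44 eV, so ionization (to E = 0) requires 4.44 eV.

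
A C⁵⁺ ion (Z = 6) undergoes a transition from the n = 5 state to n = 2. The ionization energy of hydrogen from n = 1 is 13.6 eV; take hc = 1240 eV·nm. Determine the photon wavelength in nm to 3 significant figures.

For Z = 6 the level energies scale as Z², so the effective Rydberg energy is 13.6 × 36 = 489.6 eV.
ΔE = 489.6 × (1/2² − 1/5²) = 489.6 × 0.2100 = 102.8 eV.
λ = hc/ΔE = 1240 / 102.8 = 12.1 nm.

12.1 nm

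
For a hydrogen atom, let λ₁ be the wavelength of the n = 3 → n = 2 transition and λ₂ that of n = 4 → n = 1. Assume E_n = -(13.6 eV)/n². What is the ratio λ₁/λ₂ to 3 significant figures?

λ ∝ 1/ΔE ∝ 1/(1/n_f² − 1/n_i²), and the Z² and hc factors cancel in the ratio.
λ₁/λ₂ = (1/1² − 1/4²)/(1/2² − 1/3²) = 0.9375/0.1389 = 6.75.

6.75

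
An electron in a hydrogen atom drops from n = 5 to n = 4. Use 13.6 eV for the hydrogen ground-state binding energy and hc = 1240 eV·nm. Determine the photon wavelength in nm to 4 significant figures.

ΔE = 13.60 × (1/4² − 1/5²) = 13.60 × 0.02250 = 0.3060 eV.
λ = hc/ΔE = 1240 / 0.3060 = 4052 nm.

4052 nm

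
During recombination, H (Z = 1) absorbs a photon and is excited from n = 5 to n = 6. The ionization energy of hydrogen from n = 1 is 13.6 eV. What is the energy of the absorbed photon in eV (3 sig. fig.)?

E_6 = −13.60/36 = −0.3778 eV and E_5 = −13.60/25 = −0.5440 eV.
The photon energy is |E_6 − E_5| = 0.166 eV.

0.166 eV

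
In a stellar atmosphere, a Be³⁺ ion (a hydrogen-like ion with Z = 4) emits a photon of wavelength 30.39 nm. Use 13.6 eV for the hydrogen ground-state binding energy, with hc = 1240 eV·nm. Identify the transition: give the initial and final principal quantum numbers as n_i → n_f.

n_i = 4, n_f = 2

The photon energy is ΔE = hc/λ = 1240 / 30.39 = 40.80 eV.
With Z = 4, ΔE = 217.6 × (1/n_f² − 1/n_i²), so 1/n_f² − 1/n_i² = 0.1875.
Trying n_f = 2 gives 1/n_i² = 0.06249, i.e. n_i ≈ 4; this pair matches.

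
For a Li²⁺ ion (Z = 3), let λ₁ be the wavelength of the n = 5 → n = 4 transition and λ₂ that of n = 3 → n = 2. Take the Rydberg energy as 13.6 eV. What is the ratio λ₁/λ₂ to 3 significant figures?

6.17

λ ∝ 1/ΔE ∝ 1/(1/n_f² − 1/n_i²), and the Z² and hc factors cancel in the ratio.
λ₁/λ₂ = (1/2² − 1/3²)/(1/4² − 1/5²) = 0.1389/0.02250 = 6.17.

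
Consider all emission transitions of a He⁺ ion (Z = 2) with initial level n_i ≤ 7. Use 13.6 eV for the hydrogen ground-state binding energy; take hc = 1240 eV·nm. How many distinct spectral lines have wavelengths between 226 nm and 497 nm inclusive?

4

Enumerate all n_i → n_f pairs with 1 ≤ n_f < n_i ≤ 7 and compute λ = 1240 / [13.6·4·(1/n_f² − 1/n_i²)].
Lines falling in [226, 497] nm: 7→3 (251.3 nm), 6→3 (273.5 nm), 5→3 (320.5 nm), 4→3 (468.9 nm).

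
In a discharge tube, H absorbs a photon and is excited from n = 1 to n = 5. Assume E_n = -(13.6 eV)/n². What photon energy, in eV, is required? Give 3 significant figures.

E_5 = −13.60/25 = −0.5440 eV and E_1 = −13.60/1 = −13.60 eV.
The photon energy is |E_5 − E_1| = 13.1 eV.

13.1 eV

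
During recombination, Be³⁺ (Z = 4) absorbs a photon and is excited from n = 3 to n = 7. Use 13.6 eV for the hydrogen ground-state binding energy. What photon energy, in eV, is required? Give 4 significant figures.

The Bohr energies scale as Z², so for Z = 4: E_n = −217.6/n² eV.
E_7 = −217.6/49 = −4.441 eV and E_3 = −217.6/9 = −24.18 eV.
The photon energy is |E_7 − E_3| = 19.74 eV.

19.74 eV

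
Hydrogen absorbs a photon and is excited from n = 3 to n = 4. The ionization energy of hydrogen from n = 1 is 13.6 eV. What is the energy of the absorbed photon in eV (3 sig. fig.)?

0.661 eV

E_4 = −13.60/16 = −0.8500 eV and E_3 = −13.60/9 = −1.511 eV.
The photon energy is |E_4 − E_3| = 0.661 eV.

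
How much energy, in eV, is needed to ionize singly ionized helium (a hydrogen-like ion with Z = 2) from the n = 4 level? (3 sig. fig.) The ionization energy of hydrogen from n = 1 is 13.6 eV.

E_n = −13.6 Z²/n² = −54.40/n² eV for Z = 2.
E_4 = −54.40/16 = −3.40 eV, so ionization (to E = 0) requires 3.40 eV.

3.40 eV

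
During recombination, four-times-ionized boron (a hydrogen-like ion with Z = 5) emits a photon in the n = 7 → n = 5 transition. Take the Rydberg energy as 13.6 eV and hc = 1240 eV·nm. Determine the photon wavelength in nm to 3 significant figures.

For Z = 5 the level energies scale as Z², so the effective Rydberg energy is 13.6 × 25 = 340.0 eV.
ΔE = 340.0 × (1/5² − 1/7²) = 340.0 × 0.01959 = 6.661 eV.
λ = hc/ΔE = 1240 / 6.661 = 186 nm.

186 nm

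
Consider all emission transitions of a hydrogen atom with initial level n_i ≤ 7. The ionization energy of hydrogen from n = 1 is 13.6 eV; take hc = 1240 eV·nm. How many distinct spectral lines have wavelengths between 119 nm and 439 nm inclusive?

4

Enumerate all n_i → n_f pairs with 1 ≤ n_f < n_i ≤ 7 and compute λ = 1240 / [13.6·1·(1/n_f² − 1/n_i²)].
Lines falling in [119, 439] nm: 2→1 (121.6 nm), 7→2 (397.1 nm), 6→2 (410.3 nm), 5→2 (434.2 nm).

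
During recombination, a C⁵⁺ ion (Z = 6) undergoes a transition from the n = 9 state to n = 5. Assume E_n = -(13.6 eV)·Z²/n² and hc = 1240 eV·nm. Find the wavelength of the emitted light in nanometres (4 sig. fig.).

91.58 nm

For Z = 6 the level energies scale as Z², so the effective Rydberg energy is 13.6 × 36 = 489.6 eV.
ΔE = 489.6 × (1/5² − 1/9²) = 489.6 × 0.02765 = 13.54 eV.
λ = hc/ΔE = 1240 / 13.54 = 91.58 nm.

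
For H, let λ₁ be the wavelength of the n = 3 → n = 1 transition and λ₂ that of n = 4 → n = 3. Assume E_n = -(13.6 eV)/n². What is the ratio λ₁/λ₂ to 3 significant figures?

0.0547

λ ∝ 1/ΔE ∝ 1/(1/n_f² − 1/n_i²), and the Z² and hc factors cancel in the ratio.
λ₁/λ₂ = (1/3² − 1/4²)/(1/1² − 1/3²) = 0.04861/0.8889 = 0.0547.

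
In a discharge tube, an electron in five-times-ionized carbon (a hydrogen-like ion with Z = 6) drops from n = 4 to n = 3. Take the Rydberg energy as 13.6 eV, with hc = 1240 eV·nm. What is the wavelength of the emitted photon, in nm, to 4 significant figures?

For Z = 6 the level energies scale as Z², so the effective Rydberg energy is 13.6 × 36 = 489.6 eV.
ΔE = 489.6 × (1/3² − 1/4²) = 489.6 × 0.04861 = 23.80 eV.
λ = hc/ΔE = 1240 / 23.80 = 52.10 nm.

52.10 nm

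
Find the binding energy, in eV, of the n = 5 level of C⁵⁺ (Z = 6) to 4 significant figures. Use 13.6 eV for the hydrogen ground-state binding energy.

E_n = −13.6 Z²/n² = −489.6/n² eV for Z = 6.
E_5 = −489.6/25 = −19.58 eV, so ionization (to E = 0) requires 19.58 eV.

19.58 eV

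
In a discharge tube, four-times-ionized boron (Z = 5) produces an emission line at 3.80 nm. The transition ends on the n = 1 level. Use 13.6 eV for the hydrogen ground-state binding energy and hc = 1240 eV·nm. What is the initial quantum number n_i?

The photon energy is ΔE = hc/λ = 1240 / 3.80 = 326.3 eV.
With Z = 5, ΔE = 340.0 × (1/n_f² − 1/n_i²), so 1/n_f² − 1/n_i² = 0.9598.
With n_f = 1: 1/n_i² = 1/1 − 0.9598 = 0.04025, so n_i ≈ 4.98.

n_i = 5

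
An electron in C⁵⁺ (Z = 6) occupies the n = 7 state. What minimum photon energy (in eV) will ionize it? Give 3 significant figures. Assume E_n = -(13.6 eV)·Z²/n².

E_n = −13.6 Z²/n² = −489.6/n² eV for Z = 6.
E_7 = −489.6/49 = −9.99 eV, so ionization (to E = 0) requires 9.99 eV.

9.99 eV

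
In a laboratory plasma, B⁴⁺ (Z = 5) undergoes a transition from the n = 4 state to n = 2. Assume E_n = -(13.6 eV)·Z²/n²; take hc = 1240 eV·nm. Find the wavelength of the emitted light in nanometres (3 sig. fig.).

19.5 nm

For Z = 5 the level energies scale as Z², so the effective Rydberg energy is 13.6 × 25 = 340.0 eV.
ΔE = 340.0 × (1/2² − 1/4²) = 340.0 × 0.1875 = 63.75 eV.
λ = hc/ΔE = 1240 / 63.75 = 19.5 nm.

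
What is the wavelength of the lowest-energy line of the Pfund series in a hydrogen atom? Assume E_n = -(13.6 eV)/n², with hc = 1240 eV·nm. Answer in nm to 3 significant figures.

7460 nm

The Pfund series terminates on n_f = 5; the first line has n_i = 5+1 = 6.
ΔE = 13.60 × (1/5² − 1/6²) = 0.1662 eV.
λ = 1240 / 0.1662 = 7460 nm.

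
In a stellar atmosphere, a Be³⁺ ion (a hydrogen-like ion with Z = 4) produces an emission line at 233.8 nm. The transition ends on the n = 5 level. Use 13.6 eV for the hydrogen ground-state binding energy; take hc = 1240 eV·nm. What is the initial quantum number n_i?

n_i = 8

The photon energy is ΔE = hc/λ = 1240 / 233.8 = 5.304 eV.
With Z = 4, ΔE = 217.6 × (1/n_f² − 1/n_i²), so 1/n_f² − 1/n_i² = 0.02437.
With n_f = 5: 1/n_i² = 1/25 − 0.02437 = 0.01563, so n_i ≈ 8.00.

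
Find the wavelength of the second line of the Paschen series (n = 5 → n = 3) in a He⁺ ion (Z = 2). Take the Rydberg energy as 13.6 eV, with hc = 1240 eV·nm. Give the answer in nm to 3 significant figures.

The Paschen series terminates on n_f = 3; the second line has n_i = 3+2 = 5.
ΔE = 54.40 × (1/3² − 1/5²) = 3.868 eV.
λ = 1240 / 3.868 = 321 nm.

321 nm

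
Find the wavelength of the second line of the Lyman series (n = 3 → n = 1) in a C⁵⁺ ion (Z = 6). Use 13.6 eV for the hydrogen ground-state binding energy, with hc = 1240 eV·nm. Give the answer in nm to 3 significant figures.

2.85 nm

The Lyman series terminates on n_f = 1; the second line has n_i = 1+2 = 3.
ΔE = 489.6 × (1/1² − 1/3²) = 435.2 eV.
λ = 1240 / 435.2 = 2.85 nm.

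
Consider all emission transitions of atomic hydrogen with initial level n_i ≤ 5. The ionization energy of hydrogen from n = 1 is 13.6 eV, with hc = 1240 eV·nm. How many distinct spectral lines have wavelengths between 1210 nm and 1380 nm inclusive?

Enumerate all n_i → n_f pairs with 1 ≤ n_f < n_i ≤ 5 and compute λ = 1240 / [13.6·1·(1/n_f² − 1/n_i²)].
Lines falling in [1210, 1380] nm: 5→3 (1282 nm).

1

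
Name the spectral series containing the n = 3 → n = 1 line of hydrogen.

The series is set by the lower level: n_f = 1 is the Lyman series.

Lyman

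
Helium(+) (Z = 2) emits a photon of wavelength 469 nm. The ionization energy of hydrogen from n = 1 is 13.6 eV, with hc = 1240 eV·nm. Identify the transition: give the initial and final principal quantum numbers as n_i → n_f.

The photon energy is ΔE = hc/λ = 1240 / 469 = 2.644 eV.
With Z = 2, ΔE = 54.40 × (1/n_f² − 1/n_i²), so 1/n_f² − 1/n_i² = 0.04860.
Trying n_f = 3 gives 1/n_i² = 0.06251, i.e. n_i ≈ 4; this pair matches.

n_i = 4, n_f = 3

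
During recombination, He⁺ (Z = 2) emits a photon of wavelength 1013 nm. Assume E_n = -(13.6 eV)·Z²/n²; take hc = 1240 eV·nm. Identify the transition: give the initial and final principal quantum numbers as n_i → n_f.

n_i = 5, n_f = 4

The photon energy is ΔE = hc/λ = 1240 / 1013 = 1.224 eV.
With Z = 2, ΔE = 54.40 × (1/n_f² − 1/n_i²), so 1/n_f² − 1/n_i² = 0.02250.
Trying n_f = 4 gives 1/n_i² = 0.04000, i.e. n_i ≈ 5; this pair matches.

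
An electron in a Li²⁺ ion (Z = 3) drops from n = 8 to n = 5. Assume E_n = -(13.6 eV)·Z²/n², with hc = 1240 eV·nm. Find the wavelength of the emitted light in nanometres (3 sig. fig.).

416 nm

For Z = 3 the level energies scale as Z², so the effective Rydberg energy is 13.6 × 9 = 122.4 eV.
ΔE = 122.4 × (1/5² − 1/8²) = 122.4 × 0.02438 = 2.984 eV.
λ = hc/ΔE = 1240 / 2.984 = 416 nm.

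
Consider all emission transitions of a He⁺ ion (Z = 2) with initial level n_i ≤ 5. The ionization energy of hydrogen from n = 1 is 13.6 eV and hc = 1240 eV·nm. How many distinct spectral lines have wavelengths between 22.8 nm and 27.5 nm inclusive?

Enumerate all n_i → n_f pairs with 1 ≤ n_f < n_i ≤ 5 and compute λ = 1240 / [13.6·4·(1/n_f² − 1/n_i²)].
Lines falling in [22.8, 27.5] nm: 5→1 (23.74 nm), 4→1 (24.31 nm), 3→1 (25.64 nm).

3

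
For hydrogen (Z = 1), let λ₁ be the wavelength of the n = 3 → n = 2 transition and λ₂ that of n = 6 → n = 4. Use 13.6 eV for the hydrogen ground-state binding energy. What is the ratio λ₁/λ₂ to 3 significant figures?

λ ∝ 1/ΔE ∝ 1/(1/n_f² − 1/n_i²), and the Z² and hc factors cancel in the ratio.
λ₁/λ₂ = (1/4² − 1/6²)/(1/2² − 1/3²) = 0.03472/0.1389 = 0.250.

0.250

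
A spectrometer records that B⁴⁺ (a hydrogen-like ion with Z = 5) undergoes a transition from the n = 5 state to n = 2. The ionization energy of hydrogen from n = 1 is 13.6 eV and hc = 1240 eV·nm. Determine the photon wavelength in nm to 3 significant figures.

For Z = 5 the level energies scale as Z², so the effective Rydberg energy is 13.6 × 25 = 340.0 eV.
ΔE = 340.0 × (1/2² − 1/5²) = 340.0 × 0.2100 = 71.40 eV.
λ = hc/ΔE = 1240 / 71.40 = 17.4 nm.

17.4 nm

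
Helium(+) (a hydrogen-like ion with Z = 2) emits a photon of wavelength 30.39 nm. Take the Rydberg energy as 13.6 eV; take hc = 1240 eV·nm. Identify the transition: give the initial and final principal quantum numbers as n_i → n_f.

The photon energy is ΔE = hc/λ = 1240 / 30.39 = 40.80 eV.
With Z = 2, ΔE = 54.40 × (1/n_f² − 1/n_i²), so 1/n_f² − 1/n_i² = 0.7501.
Trying n_f = 1 gives 1/n_i² = 0.2499, i.e. n_i ≈ 2; this pair matches.

n_i = 2, n_f = 1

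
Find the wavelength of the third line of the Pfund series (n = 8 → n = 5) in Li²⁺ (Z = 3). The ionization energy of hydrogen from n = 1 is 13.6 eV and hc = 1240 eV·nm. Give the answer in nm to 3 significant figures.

416 nm

The Pfund series terminates on n_f = 5; the third line has n_i = 5+3 = 8.
ΔE = 122.4 × (1/5² − 1/8²) = 2.984 eV.
λ = 1240 / 2.984 = 416 nm.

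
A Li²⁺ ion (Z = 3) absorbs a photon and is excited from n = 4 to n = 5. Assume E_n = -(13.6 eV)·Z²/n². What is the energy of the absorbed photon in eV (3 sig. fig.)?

The Bohr energies scale as Z², so for Z = 3: E_n = −122.4/n² eV.
E_5 = −122.4/25 = −4.896 eV and E_4 = −122.4/16 = −7.650 eV.
The photon energy is |E_5 − E_4| = 2.75 eV.

2.75 eV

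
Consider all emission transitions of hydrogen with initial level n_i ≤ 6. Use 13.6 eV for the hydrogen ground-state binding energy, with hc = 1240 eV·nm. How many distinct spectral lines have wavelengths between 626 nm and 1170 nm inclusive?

Enumerate all n_i → n_f pairs with 1 ≤ n_f < n_i ≤ 6 and compute λ = 1240 / [13.6·1·(1/n_f² − 1/n_i²)].
Lines falling in [626, 1170] nm: 3→2 (656.5 nm), 6→3 (1094 nm).

2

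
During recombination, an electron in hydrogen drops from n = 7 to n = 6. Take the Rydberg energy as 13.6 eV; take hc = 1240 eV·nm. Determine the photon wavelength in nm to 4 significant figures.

ΔE = 13.60 × (1/6² − 1/7²) = 13.60 × 0.007370 = 0.1002 eV.
λ = hc/ΔE = 1240 / 0.1002 = 12370 nm.

12370 nm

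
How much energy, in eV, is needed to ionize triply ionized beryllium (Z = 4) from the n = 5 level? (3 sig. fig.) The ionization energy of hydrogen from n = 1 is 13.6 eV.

E_n = −13.6 Z²/n² = −217.6/n² eV for Z = 4.
E_5 = −217.6/25 = −8.70 eV, so ionization (to E = 0) requires 8.70 eV.

8.70 eV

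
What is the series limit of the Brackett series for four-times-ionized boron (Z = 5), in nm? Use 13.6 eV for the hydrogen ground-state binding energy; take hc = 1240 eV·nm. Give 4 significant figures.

The Brackett series has lower level n_f = 4; the series limit corresponds to n_i → ∞.
ΔE_max = 13.6 × 25 / 4² = 21.25 eV.
λ_min = 1240 / 21.25 = 58.35 nm.

58.35 nm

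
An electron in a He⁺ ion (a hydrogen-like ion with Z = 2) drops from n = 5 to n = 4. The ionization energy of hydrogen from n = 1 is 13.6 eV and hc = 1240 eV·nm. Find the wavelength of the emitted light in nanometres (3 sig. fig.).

For Z = 2 the level energies scale as Z², so the effective Rydberg energy is 13.6 × 4 = 54.40 eV.
ΔE = 54.40 × (1/4² − 1/5²) = 54.40 × 0.02250 = 1.224 eV.
λ = hc/ΔE = 1240 / 1.224 = 1010 nm.

1010 nm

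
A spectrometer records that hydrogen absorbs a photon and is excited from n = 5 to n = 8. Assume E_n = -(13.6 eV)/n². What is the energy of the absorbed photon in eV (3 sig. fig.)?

0.332 eV

E_8 = −13.60/64 = −0.2125 eV and E_5 = −13.60/25 = −0.5440 eV.
The photon energy is |E_8 − E_5| = 0.332 eV.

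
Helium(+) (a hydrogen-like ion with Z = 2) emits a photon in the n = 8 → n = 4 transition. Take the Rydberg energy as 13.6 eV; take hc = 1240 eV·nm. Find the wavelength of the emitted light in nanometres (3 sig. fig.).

For Z = 2 the level energies scale as Z², so the effective Rydberg energy is 13.6 × 4 = 54.40 eV.
ΔE = 54.40 × (1/4² − 1/8²) = 54.40 × 0.04688 = 2.550 eV.
λ = hc/ΔE = 1240 / 2.550 = 486 nm.

486 nm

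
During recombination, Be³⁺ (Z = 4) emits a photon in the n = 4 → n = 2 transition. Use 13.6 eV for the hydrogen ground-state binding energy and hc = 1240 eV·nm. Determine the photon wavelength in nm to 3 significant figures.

30.4 nm

For Z = 4 the level energies scale as Z², so the effective Rydberg energy is 13.6 × 16 = 217.6 eV.
ΔE = 217.6 × (1/2² − 1/4²) = 217.6 × 0.1875 = 40.80 eV.
λ = hc/ΔE = 1240 / 40.80 = 30.4 nm.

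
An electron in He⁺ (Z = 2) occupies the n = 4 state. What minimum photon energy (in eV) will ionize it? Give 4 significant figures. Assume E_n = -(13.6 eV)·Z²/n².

3.400 eV

E_n = −13.6 Z²/n² = −54.40/n² eV for Z = 2.
E_4 = −54.40/16 = −3.400 eV, so ionization (to E = 0) requires 3.400 eV.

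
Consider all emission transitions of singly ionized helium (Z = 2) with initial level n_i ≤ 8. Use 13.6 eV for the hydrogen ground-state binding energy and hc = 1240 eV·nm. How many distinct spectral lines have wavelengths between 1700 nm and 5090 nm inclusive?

Enumerate all n_i → n_f pairs with 1 ≤ n_f < n_i ≤ 8 and compute λ = 1240 / [13.6·4·(1/n_f² − 1/n_i²)].
Lines falling in [1700, 5090] nm: 6→5 (1865 nm), 8→6 (1876 nm), 7→6 (3093 nm), 8→7 (4765 nm).

4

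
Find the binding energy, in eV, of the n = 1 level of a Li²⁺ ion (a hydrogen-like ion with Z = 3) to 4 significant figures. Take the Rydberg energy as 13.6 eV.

E_n = −13.6 Z²/n² = −122.4/n² eV for Z = 3.
E_1 = −122.4/1 = −122.4 eV, so ionization (to E = 0) requires 122.4 eV.

122.4 eV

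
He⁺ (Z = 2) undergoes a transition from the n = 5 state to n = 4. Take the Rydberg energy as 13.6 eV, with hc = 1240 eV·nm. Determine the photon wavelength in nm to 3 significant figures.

1010 nm

For Z = 2 the level energies scale as Z², so the effective Rydberg energy is 13.6 × 4 = 54.40 eV.
ΔE = 54.40 × (1/4² − 1/5²) = 54.40 × 0.02250 = 1.224 eV.
λ = hc/ΔE = 1240 / 1.224 = 1010 nm.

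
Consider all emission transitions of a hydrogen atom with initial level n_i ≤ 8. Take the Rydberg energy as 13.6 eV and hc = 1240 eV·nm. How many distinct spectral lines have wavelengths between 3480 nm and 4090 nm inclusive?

2

Enumerate all n_i → n_f pairs with 1 ≤ n_f < n_i ≤ 8 and compute λ = 1240 / [13.6·1·(1/n_f² − 1/n_i²)].
Lines falling in [3480, 4090] nm: 8→5 (3741 nm), 5→4 (4052 nm).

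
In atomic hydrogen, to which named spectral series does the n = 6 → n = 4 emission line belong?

The series is set by the lower level: n_f = 4 is the Brackett series.

Brackett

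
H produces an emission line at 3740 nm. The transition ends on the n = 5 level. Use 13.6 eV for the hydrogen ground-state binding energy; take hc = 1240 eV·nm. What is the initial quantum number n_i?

n_i = 8

The photon energy is ΔE = hc/λ = 1240 / 3740 = 0.3316 eV.
With Z = 1, ΔE = 13.60 × (1/n_f² − 1/n_i²), so 1/n_f² − 1/n_i² = 0.02438.
With n_f = 5: 1/n_i² = 1/25 − 0.02438 = 0.01562, so n_i ≈ 8.00.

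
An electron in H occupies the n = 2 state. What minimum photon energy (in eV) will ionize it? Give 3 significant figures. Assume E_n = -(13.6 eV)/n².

3.40 eV

E_2 = −13.60/4 = −3.40 eV, so ionization (to E = 0) requires 3.40 eV.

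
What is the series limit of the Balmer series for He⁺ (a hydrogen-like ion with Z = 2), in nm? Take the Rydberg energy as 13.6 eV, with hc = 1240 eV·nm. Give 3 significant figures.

The Balmer series has lower level n_f = 2; the series limit corresponds to n_i → ∞.
ΔE_max = 13.6 × 4 / 2² = 13.60 eV.
λ_min = 1240 / 13.60 = 91.2 nm.

91.2 nm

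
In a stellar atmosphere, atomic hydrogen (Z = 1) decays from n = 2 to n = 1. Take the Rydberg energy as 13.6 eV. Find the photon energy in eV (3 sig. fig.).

10.2 eV

E_2 = −13.60/4 = −3.400 eV and E_1 = −13.60/1 = −13.60 eV.
The photon energy is |E_2 − E_1| = 10.2 eV.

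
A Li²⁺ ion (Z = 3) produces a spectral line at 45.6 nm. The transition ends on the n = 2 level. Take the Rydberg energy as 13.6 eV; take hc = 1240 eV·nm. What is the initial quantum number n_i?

n_i = 6

The photon energy is ΔE = hc/λ = 1240 / 45.6 = 27.19 eV.
With Z = 3, ΔE = 122.4 × (1/n_f² − 1/n_i²), so 1/n_f² − 1/n_i² = 0.2222.
With n_f = 2: 1/n_i² = 1/4 − 0.2222 = 0.02784, so n_i ≈ 5.99.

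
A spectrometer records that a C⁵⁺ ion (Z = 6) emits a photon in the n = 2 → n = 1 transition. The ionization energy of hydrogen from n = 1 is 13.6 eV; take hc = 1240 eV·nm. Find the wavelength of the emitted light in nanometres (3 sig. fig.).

For Z = 6 the level energies scale as Z², so the effective Rydberg energy is 13.6 × 36 = 489.6 eV.
ΔE = 489.6 × (1/1² − 1/2²) = 489.6 × 0.7500 = 367.2 eV.
λ = hc/ΔE = 1240 / 367.2 = 3.38 nm.

3.38 nm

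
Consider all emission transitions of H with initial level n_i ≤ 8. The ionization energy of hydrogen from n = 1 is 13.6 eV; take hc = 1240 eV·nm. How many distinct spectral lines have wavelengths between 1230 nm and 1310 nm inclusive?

Enumerate all n_i → n_f pairs with 1 ≤ n_f < n_i ≤ 8 and compute λ = 1240 / [13.6·1·(1/n_f² − 1/n_i²)].
Lines falling in [1230, 1310] nm: 5→3 (1282 nm).

1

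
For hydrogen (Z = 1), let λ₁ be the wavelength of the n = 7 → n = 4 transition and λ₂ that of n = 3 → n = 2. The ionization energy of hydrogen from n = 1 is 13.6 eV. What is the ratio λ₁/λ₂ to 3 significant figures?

λ ∝ 1/ΔE ∝ 1/(1/n_f² − 1/n_i²), and the Z² and hc factors cancel in the ratio.
λ₁/λ₂ = (1/2² − 1/3²)/(1/4² − 1/7²) = 0.1389/0.04209 = 3.30.

3.30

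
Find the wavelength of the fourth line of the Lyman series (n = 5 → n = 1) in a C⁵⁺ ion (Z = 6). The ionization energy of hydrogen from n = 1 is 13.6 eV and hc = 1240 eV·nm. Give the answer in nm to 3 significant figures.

The Lyman series terminates on n_f = 1; the fourth line has n_i = 1+4 = 5.
ΔE = 489.6 × (1/1² − 1/5²) = 470.0 eV.
λ = 1240 / 470.0 = 2.64 nm.

2.64 nm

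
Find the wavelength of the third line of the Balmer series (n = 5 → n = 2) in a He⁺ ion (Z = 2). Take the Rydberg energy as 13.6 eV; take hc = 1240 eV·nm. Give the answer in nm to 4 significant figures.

The Balmer series terminates on n_f = 2; the third line has n_i = 2+3 = 5.
ΔE = 54.40 × (1/2² − 1/5²) = 11.42 eV.
λ = 1240 / 11.42 = 108.5 nm.

108.5 nm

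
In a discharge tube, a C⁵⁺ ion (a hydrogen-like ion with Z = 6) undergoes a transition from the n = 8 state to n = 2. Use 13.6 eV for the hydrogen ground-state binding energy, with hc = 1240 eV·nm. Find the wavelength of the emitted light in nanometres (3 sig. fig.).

10.8 nm

For Z = 6 the level energies scale as Z², so the effective Rydberg energy is 13.6 × 36 = 489.6 eV.
ΔE = 489.6 × (1/2² − 1/8²) = 489.6 × 0.2344 = 114.8 eV.
λ = hc/ΔE = 1240 / 114.8 = 10.8 nm.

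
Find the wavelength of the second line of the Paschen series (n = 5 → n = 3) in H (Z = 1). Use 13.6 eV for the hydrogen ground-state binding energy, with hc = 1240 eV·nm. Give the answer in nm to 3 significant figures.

1280 nm

The Paschen series terminates on n_f = 3; the second line has n_i = 3+2 = 5.
ΔE = 13.60 × (1/3² − 1/5²) = 0.9671 eV.
λ = 1240 / 0.9671 = 1280 nm.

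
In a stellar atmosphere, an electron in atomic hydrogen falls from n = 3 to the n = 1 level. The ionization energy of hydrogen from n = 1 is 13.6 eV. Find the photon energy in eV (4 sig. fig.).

12.09 eV

E_3 = −13.60/9 = −1.511 eV and E_1 = −13.60/1 = −13.60 eV.
The photon energy is |E_3 − E_1| = 12.09 eV.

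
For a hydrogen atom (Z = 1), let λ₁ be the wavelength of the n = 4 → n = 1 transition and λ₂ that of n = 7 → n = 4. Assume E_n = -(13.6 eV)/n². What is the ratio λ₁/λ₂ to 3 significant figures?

λ ∝ 1/ΔE ∝ 1/(1/n_f² − 1/n_i²), and the Z² and hc factors cancel in the ratio.
λ₁/λ₂ = (1/4² − 1/7²)/(1/1² − 1/4²) = 0.04209/0.9375 = 0.0449.

0.0449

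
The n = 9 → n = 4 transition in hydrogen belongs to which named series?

The series is set by the lower level: n_f = 4 is the Brackett series.

Brackett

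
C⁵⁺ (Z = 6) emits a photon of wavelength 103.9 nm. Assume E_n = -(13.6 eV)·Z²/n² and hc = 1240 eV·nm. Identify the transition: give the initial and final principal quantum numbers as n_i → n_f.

The photon energy is ΔE = hc/λ = 1240 / 103.9 = 11.93 eV.
With Z = 6, ΔE = 489.6 × (1/n_f² − 1/n_i²), so 1/n_f² − 1/n_i² = 0.02438.
Trying n_f = 5 gives 1/n_i² = 0.01562, i.e. n_i ≈ 8; this pair matches.

n_i = 8, n_f = 5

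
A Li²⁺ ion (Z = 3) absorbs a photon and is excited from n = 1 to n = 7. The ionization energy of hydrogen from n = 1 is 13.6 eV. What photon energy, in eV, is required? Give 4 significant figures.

119.9 eV

The Bohr energies scale as Z², so for Z = 3: E_n = −122.4/n² eV.
E_7 = −122.4/49 = −2.498 eV and E_1 = −122.4/1 = −122.4 eV.
The photon energy is |E_7 − E_1| = 119.9 eV.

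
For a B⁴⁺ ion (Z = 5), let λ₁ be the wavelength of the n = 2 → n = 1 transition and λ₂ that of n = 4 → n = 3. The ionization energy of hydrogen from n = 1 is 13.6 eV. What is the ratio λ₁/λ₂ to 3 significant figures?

λ ∝ 1/ΔE ∝ 1/(1/n_f² − 1/n_i²), and the Z² and hc factors cancel in the ratio.
λ₁/λ₂ = (1/3² − 1/4²)/(1/1² − 1/2²) = 0.04861/0.7500 = 0.0648.

0.0648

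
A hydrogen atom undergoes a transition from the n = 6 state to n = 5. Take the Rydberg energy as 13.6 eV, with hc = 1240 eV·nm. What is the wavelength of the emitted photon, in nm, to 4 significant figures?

7460 nm

ΔE = 13.60 × (1/5² − 1/6²) = 13.60 × 0.01222 = 0.1662 eV.
λ = hc/ΔE = 1240 / 0.1662 = 7460 nm.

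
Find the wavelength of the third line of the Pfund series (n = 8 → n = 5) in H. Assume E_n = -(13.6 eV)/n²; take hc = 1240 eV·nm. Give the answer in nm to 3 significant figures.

3740 nm

The Pfund series terminates on n_f = 5; the third line has n_i = 5+3 = 8.
ΔE = 13.60 × (1/5² − 1/8²) = 0.3315 eV.
λ = 1240 / 0.3315 = 3740 nm.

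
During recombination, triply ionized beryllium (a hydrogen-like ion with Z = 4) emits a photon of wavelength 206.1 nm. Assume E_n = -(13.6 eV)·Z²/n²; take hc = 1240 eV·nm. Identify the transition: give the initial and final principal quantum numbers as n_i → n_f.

The photon energy is ΔE = hc/λ = 1240 / 206.1 = 6.016 eV.
With Z = 4, ΔE = 217.6 × (1/n_f² − 1/n_i²), so 1/n_f² − 1/n_i² = 0.02765.
Trying n_f = 5 gives 1/n_i² = 0.01235, i.e. n_i ≈ 9; this pair matches.

n_i = 9, n_f = 5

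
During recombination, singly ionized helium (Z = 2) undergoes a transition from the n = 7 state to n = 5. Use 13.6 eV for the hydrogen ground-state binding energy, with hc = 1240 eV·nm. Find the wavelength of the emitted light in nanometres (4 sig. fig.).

1163 nm

For Z = 2 the level energies scale as Z², so the effective Rydberg energy is 13.6 × 4 = 54.40 eV.
ΔE = 54.40 × (1/5² − 1/7²) = 54.40 × 0.01959 = 1.066 eV.
λ = hc/ΔE = 1240 / 1.066 = 1163 nm.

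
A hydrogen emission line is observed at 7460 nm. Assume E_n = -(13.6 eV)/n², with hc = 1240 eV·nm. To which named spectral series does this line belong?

Pfund

ΔE = 1240/7460 = 0.1662 eV.
This matches 13.6 × (1/5² − 1/6²), so n_f = 5: the Pfund series.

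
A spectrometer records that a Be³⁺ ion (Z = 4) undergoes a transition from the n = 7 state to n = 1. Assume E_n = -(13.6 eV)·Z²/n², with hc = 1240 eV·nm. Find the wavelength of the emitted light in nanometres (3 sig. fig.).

5.82 nm

For Z = 4 the level energies scale as Z², so the effective Rydberg energy is 13.6 × 16 = 217.6 eV.
ΔE = 217.6 × (1/1² − 1/7²) = 217.6 × 0.9796 = 213.2 eV.
λ = hc/ΔE = 1240 / 213.2 = 5.82 nm.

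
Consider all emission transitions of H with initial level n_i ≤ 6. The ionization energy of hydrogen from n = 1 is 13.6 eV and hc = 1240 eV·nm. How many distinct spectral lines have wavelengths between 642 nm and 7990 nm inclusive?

7

Enumerate all n_i → n_f pairs with 1 ≤ n_f < n_i ≤ 6 and compute λ = 1240 / [13.6·1·(1/n_f² − 1/n_i²)].
Lines falling in [642, 7990] nm: 3→2 (656.5 nm), 6→3 (1094 nm), 5→3 (1282 nm), 4→3 (1876 nm), 6→4 (2626 nm), 5→4 (4052 nm), 6→5 (7460 nm).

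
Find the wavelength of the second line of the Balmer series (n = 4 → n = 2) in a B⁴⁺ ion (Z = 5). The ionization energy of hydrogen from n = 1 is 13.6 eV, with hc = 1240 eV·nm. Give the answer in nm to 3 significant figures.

The Balmer series terminates on n_f = 2; the second line has n_i = 2+2 = 4.
ΔE = 340.0 × (1/2² − 1/4²) = 63.75 eV.
λ = 1240 / 63.75 = 19.5 nm.

19.5 nm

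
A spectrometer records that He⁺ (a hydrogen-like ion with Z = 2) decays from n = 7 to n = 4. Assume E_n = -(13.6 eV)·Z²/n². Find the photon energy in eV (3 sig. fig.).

2.29 eV

The Bohr energies scale as Z², so for Z = 2: E_n = −54.40/n² eV.
E_7 = −54.40/49 = −1.110 eV and E_4 = −54.40/16 = −3.400 eV.
The photon energy is |E_7 − E_4| = 2.29 eV.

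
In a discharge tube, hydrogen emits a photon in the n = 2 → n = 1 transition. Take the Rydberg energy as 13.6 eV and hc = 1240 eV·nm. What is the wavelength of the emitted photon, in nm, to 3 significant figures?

122 nm

ΔE = 13.60 × (1/1² − 1/2²) = 13.60 × 0.7500 = 10.20 eV.
λ = hc/ΔE = 1240 / 10.20 = 122 nm.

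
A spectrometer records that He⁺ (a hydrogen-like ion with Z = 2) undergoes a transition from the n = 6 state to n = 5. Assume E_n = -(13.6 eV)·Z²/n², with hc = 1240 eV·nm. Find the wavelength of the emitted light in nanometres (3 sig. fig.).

1860 nm

For Z = 2 the level energies scale as Z², so the effective Rydberg energy is 13.6 × 4 = 54.40 eV.
ΔE = 54.40 × (1/5² − 1/6²) = 54.40 × 0.01222 = 0.6649 eV.
λ = hc/ΔE = 1240 / 0.6649 = 1860 nm.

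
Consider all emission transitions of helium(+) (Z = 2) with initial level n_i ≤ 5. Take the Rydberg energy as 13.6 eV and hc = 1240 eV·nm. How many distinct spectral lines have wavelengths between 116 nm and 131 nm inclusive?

Enumerate all n_i → n_f pairs with 1 ≤ n_f < n_i ≤ 5 and compute λ = 1240 / [13.6·4·(1/n_f² − 1/n_i²)].
Lines falling in [116, 131] nm: 4→2 (121.6 nm).

1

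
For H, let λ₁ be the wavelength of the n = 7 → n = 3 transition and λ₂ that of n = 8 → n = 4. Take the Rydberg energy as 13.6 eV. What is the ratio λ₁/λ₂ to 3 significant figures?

λ ∝ 1/ΔE ∝ 1/(1/n_f² − 1/n_i²), and the Z² and hc factors cancel in the ratio.
λ₁/λ₂ = (1/4² − 1/8²)/(1/3² − 1/7²) = 0.04688/0.09070 = 0.517.

0.517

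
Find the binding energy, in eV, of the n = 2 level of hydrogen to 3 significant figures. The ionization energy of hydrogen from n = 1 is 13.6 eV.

E_2 = −13.60/4 = −3.40 eV, so ionization (to E = 0) requires 3.40 eV.

3.40 eV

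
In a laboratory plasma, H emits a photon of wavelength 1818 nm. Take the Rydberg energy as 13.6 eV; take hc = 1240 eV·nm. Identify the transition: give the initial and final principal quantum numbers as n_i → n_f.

n_i = 9, n_f = 4

The photon energy is ΔE = hc/λ = 1240 / 1818 = 0.6821 eV.
With Z = 1, ΔE = 13.60 × (1/n_f² − 1/n_i²), so 1/n_f² − 1/n_i² = 0.05015.
Trying n_f = 4 gives 1/n_i² = 0.01235, i.e. n_i ≈ 9; this pair matches.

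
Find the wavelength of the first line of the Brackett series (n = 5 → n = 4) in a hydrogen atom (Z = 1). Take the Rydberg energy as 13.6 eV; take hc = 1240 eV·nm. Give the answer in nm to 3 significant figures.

4050 nm

The Brackett series terminates on n_f = 4; the first line has n_i = 4+1 = 5.
ΔE = 13.60 × (1/4² − 1/5²) = 0.3060 eV.
λ = 1240 / 0.3060 = 4050 nm.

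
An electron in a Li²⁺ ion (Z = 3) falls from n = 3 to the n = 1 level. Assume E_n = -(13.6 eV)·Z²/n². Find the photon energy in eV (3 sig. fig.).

The Bohr energies scale as Z², so for Z = 3: E_n = −122.4/n² eV.
E_3 = −122.4/9 = −13.60 eV and E_1 = −122.4/1 = −122.4 eV.
The photon energy is |E_3 − E_1| = 109 eV.

109 eV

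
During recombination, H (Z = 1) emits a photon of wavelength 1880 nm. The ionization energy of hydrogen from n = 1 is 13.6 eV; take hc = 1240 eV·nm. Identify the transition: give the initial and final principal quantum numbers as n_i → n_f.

The photon energy is ΔE = hc/λ = 1240 / 1880 = 0.6596 eV.
With Z = 1, ΔE = 13.60 × (1/n_f² − 1/n_i²), so 1/n_f² − 1/n_i² = 0.04850.
Trying n_f = 3 gives 1/n_i² = 0.06261, i.e. n_i ≈ 4; this pair matches.

n_i = 4, n_f = 3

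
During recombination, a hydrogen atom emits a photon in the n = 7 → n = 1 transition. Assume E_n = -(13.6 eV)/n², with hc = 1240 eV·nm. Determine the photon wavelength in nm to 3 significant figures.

ΔE = 13.60 × (1/1² − 1/7²) = 13.60 × 0.9796 = 13.32 eV.
λ = hc/ΔE = 1240 / 13.32 = 93.1 nm.

93.1 nm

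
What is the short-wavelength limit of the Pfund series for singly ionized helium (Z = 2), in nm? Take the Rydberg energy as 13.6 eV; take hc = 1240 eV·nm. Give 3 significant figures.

570 nm

The Pfund series has lower level n_f = 5; the series limit corresponds to n_i → ∞.
ΔE_max = 13.6 × 4 / 5² = 2.176 eV.
λ_min = 1240 / 2.176 = 570 nm.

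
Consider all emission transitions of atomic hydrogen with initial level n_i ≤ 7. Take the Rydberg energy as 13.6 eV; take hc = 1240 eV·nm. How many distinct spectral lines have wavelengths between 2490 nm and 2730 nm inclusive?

1

Enumerate all n_i → n_f pairs with 1 ≤ n_f < n_i ≤ 7 and compute λ = 1240 / [13.6·1·(1/n_f² − 1/n_i²)].
Lines falling in [2490, 2730] nm: 6→4 (2626 nm).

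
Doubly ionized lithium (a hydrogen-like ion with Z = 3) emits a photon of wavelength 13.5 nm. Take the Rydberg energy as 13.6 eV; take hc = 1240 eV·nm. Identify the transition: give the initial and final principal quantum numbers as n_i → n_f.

The photon energy is ΔE = hc/λ = 1240 / 13.5 = 91.85 eV.
With Z = 3, ΔE = 122.4 × (1/n_f² − 1/n_i²), so 1/n_f² − 1/n_i² = 0.7504.
Trying n_f = 1 gives 1/n_i² = 0.2496, i.e. n_i ≈ 2; this pair matches.

n_i = 2, n_f = 1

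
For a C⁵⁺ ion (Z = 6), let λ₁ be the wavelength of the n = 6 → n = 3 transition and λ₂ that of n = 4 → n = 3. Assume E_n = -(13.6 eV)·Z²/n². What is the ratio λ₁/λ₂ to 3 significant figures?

λ ∝ 1/ΔE ∝ 1/(1/n_f² − 1/n_i²), and the Z² and hc factors cancel in the ratio.
λ₁/λ₂ = (1/3² − 1/4²)/(1/3² − 1/6²) = 0.04861/0.08333 = 0.583.

0.583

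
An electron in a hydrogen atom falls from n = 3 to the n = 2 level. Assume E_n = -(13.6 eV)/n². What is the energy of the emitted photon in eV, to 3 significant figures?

E_3 = −13.60/9 = −1.511 eV and E_2 = −13.60/4 = −3.400 eV.
The photon energy is |E_3 − E_2| = 1.89 eV.

1.89 eV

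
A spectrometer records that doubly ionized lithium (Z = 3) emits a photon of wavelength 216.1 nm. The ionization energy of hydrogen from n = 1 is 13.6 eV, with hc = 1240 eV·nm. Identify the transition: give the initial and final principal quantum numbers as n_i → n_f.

n_i = 8, n_f = 4

The photon energy is ΔE = hc/λ = 1240 / 216.1 = 5.738 eV.
With Z = 3, ΔE = 122.4 × (1/n_f² − 1/n_i²), so 1/n_f² − 1/n_i² = 0.04688.
Trying n_f = 4 gives 1/n_i² = 0.01562, i.e. n_i ≈ 8; this pair matches.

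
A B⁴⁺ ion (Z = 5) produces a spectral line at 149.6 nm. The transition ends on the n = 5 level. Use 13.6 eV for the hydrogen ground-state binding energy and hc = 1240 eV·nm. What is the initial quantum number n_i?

The photon energy is ΔE = hc/λ = 1240 / 149.6 = 8.289 eV.
With Z = 5, ΔE = 340.0 × (1/n_f² − 1/n_i²), so 1/n_f² − 1/n_i² = 0.02438.
With n_f = 5: 1/n_i² = 1/25 − 0.02438 = 0.01562, so n_i ≈ 8.00.

n_i = 8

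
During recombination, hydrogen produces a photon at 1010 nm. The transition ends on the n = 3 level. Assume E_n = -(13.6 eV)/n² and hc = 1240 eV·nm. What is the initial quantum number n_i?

The photon energy is ΔE = hc/λ = 1240 / 1010 = 1.228 eV.
With Z = 1, ΔE = 13.60 × (1/n_f² − 1/n_i²), so 1/n_f² − 1/n_i² = 0.09027.
With n_f = 3: 1/n_i² = 1/9 − 0.09027 = 0.02084, so n_i ≈ 6.93.

n_i = 7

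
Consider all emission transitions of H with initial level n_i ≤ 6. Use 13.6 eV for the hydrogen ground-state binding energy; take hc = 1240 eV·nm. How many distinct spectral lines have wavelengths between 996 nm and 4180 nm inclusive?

5

Enumerate all n_i → n_f pairs with 1 ≤ n_f < n_i ≤ 6 and compute λ = 1240 / [13.6·1·(1/n_f² − 1/n_i²)].
Lines falling in [996, 4180] nm: 6→3 (1094 nm), 5→3 (1282 nm), 4→3 (1876 nm), 6→4 (2626 nm), 5→4 (4052 nm).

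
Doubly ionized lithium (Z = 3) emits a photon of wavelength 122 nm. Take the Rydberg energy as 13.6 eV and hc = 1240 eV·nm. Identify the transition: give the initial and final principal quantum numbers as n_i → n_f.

The photon energy is ΔE = hc/λ = 1240 / 122 = 10.16 eV.
With Z = 3, ΔE = 122.4 × (1/n_f² − 1/n_i²), so 1/n_f² − 1/n_i² = 0.08304.
Trying n_f = 3 gives 1/n_i² = 0.02807, i.e. n_i ≈ 6; this pair matches.

n_i = 6, n_f = 3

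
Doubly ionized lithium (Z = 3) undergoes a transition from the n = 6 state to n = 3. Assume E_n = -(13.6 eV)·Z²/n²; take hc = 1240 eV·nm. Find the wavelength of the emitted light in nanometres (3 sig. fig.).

For Z = 3 the level energies scale as Z², so the effective Rydberg energy is 13.6 × 9 = 122.4 eV.
ΔE = 122.4 × (1/3² − 1/6²) = 122.4 × 0.08333 = 10.20 eV.
λ = hc/ΔE = 1240 / 10.20 = 122 nm.

122 nm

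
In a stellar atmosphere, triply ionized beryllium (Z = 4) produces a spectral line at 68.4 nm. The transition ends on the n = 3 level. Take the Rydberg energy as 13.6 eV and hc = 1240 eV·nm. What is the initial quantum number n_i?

The photon energy is ΔE = hc/λ = 1240 / 68.4 = 18.13 eV.
With Z = 4, ΔE = 217.6 × (1/n_f² − 1/n_i²), so 1/n_f² − 1/n_i² = 0.08331.
With n_f = 3: 1/n_i² = 1/9 − 0.08331 = 0.02780, so n_i ≈ 6.00.

n_i = 6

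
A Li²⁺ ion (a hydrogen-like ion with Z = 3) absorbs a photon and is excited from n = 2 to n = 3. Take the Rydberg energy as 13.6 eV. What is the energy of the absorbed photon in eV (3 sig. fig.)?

The Bohr energies scale as Z², so for Z = 3: E_n = −122.4/n² eV.
E_3 = −122.4/9 = −13.60 eV and E_2 = −122.4/4 = −30.60 eV.
The photon energy is |E_3 − E_2| = 17.0 eV.

17.0 eV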